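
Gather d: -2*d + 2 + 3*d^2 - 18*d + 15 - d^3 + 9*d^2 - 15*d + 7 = -d^3 + 12*d^2 - 35*d + 24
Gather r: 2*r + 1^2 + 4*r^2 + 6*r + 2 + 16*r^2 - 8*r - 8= 20*r^2 - 5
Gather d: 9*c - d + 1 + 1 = 9*c - d + 2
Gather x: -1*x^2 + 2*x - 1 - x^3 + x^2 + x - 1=-x^3 + 3*x - 2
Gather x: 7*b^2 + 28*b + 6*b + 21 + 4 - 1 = 7*b^2 + 34*b + 24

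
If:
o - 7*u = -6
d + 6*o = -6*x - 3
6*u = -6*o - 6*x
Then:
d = 3/2 - 3*x/4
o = -7*x/8 - 3/4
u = 3/4 - x/8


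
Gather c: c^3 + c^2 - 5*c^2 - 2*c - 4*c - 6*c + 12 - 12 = c^3 - 4*c^2 - 12*c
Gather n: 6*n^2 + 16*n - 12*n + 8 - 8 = 6*n^2 + 4*n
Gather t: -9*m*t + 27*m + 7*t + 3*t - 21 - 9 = 27*m + t*(10 - 9*m) - 30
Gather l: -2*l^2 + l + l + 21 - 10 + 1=-2*l^2 + 2*l + 12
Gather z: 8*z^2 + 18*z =8*z^2 + 18*z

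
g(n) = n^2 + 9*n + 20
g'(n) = 2*n + 9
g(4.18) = 75.09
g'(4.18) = 17.36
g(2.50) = 48.75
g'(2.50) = 14.00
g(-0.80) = 13.44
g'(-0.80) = 7.40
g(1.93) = 41.09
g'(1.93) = 12.86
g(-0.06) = 19.46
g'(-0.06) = 8.88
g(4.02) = 72.34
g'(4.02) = 17.04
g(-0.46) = 16.07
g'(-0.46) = 8.08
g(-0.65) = 14.57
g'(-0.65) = 7.70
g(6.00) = 110.00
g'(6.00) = 21.00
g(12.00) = 272.00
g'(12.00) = 33.00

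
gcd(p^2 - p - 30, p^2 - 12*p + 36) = p - 6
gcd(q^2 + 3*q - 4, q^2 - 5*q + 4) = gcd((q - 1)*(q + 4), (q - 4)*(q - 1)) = q - 1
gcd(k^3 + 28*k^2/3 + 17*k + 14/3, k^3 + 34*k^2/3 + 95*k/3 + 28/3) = k^2 + 22*k/3 + 7/3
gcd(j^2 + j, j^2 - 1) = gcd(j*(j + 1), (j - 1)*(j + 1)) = j + 1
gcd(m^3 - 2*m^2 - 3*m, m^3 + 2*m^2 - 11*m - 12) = m^2 - 2*m - 3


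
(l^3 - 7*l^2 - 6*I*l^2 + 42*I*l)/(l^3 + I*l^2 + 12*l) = (l^2 - 7*l - 6*I*l + 42*I)/(l^2 + I*l + 12)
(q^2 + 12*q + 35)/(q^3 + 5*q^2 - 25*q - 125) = (q + 7)/(q^2 - 25)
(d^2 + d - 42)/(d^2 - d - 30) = (d + 7)/(d + 5)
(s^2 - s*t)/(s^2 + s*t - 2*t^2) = s/(s + 2*t)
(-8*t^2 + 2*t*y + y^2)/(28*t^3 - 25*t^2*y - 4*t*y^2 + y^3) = (-2*t + y)/(7*t^2 - 8*t*y + y^2)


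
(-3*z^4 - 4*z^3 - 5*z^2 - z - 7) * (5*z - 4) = -15*z^5 - 8*z^4 - 9*z^3 + 15*z^2 - 31*z + 28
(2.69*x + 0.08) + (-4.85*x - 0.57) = -2.16*x - 0.49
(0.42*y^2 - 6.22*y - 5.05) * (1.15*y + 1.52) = 0.483*y^3 - 6.5146*y^2 - 15.2619*y - 7.676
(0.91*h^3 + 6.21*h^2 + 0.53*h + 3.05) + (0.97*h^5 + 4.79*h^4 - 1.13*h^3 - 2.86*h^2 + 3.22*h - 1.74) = 0.97*h^5 + 4.79*h^4 - 0.22*h^3 + 3.35*h^2 + 3.75*h + 1.31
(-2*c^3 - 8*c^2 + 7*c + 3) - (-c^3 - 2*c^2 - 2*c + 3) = -c^3 - 6*c^2 + 9*c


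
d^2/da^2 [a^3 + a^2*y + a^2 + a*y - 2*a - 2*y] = 6*a + 2*y + 2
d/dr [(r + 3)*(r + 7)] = 2*r + 10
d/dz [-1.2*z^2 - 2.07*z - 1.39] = -2.4*z - 2.07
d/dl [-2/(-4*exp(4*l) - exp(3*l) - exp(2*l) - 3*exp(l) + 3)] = (-32*exp(3*l) - 6*exp(2*l) - 4*exp(l) - 6)*exp(l)/(4*exp(4*l) + exp(3*l) + exp(2*l) + 3*exp(l) - 3)^2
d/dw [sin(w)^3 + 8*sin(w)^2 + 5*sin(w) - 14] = (3*sin(w)^2 + 16*sin(w) + 5)*cos(w)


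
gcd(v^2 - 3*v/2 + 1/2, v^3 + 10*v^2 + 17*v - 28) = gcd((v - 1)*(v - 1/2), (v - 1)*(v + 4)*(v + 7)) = v - 1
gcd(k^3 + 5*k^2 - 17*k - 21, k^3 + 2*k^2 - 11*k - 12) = k^2 - 2*k - 3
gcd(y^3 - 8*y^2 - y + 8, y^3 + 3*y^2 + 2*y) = y + 1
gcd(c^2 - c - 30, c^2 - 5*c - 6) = c - 6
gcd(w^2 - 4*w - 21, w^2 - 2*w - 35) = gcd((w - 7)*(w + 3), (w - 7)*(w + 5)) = w - 7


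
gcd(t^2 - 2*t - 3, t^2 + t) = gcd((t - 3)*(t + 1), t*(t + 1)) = t + 1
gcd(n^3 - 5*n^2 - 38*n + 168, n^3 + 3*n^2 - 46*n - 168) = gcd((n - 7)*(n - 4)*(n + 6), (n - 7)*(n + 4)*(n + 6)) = n^2 - n - 42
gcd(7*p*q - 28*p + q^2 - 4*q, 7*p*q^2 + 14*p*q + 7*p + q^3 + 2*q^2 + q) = 7*p + q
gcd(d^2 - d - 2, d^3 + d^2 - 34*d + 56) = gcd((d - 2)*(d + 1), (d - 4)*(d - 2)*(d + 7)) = d - 2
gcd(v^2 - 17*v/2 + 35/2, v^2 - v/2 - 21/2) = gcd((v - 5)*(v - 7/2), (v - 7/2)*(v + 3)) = v - 7/2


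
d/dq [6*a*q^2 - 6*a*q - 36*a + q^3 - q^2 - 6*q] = 12*a*q - 6*a + 3*q^2 - 2*q - 6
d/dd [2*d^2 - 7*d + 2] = 4*d - 7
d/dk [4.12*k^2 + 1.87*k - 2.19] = 8.24*k + 1.87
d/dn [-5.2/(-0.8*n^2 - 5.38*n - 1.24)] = (-8.32*n - 27.976)/(0.8*n^2 + 5.38*n + 1.24)^2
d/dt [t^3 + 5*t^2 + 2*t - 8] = 3*t^2 + 10*t + 2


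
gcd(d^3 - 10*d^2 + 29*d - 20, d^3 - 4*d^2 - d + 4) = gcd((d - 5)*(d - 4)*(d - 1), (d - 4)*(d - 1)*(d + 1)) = d^2 - 5*d + 4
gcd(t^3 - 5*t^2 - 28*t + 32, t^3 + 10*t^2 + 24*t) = t + 4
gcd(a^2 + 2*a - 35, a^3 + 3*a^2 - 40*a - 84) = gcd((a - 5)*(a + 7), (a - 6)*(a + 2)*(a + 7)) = a + 7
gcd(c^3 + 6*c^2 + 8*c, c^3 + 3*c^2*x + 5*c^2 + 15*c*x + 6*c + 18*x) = c + 2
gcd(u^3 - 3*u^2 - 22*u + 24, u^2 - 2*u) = 1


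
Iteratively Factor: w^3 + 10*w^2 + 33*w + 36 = (w + 3)*(w^2 + 7*w + 12) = (w + 3)^2*(w + 4)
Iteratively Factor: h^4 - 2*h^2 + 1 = (h + 1)*(h^3 - h^2 - h + 1) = (h + 1)^2*(h^2 - 2*h + 1) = (h - 1)*(h + 1)^2*(h - 1)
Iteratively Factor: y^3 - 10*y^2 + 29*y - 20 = (y - 5)*(y^2 - 5*y + 4) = (y - 5)*(y - 4)*(y - 1)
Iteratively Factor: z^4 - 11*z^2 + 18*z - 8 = (z + 4)*(z^3 - 4*z^2 + 5*z - 2) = (z - 1)*(z + 4)*(z^2 - 3*z + 2) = (z - 2)*(z - 1)*(z + 4)*(z - 1)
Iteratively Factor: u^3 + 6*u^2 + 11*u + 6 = (u + 1)*(u^2 + 5*u + 6) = (u + 1)*(u + 3)*(u + 2)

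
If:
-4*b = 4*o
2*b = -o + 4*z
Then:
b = 4*z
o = -4*z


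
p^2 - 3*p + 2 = (p - 2)*(p - 1)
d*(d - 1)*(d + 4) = d^3 + 3*d^2 - 4*d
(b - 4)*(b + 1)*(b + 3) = b^3 - 13*b - 12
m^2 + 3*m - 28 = (m - 4)*(m + 7)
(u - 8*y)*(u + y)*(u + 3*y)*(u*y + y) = u^4*y - 4*u^3*y^2 + u^3*y - 29*u^2*y^3 - 4*u^2*y^2 - 24*u*y^4 - 29*u*y^3 - 24*y^4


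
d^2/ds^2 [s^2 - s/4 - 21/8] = 2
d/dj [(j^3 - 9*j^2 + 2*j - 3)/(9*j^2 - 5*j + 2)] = (9*j^4 - 10*j^3 + 33*j^2 + 18*j - 11)/(81*j^4 - 90*j^3 + 61*j^2 - 20*j + 4)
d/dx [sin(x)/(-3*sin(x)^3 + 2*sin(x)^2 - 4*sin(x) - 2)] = 2*(3*sin(x)^3 - sin(x)^2 - 1)*cos(x)/(3*sin(x)^3 - 2*sin(x)^2 + 4*sin(x) + 2)^2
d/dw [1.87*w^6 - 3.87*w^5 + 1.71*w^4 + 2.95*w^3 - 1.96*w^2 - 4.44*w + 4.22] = 11.22*w^5 - 19.35*w^4 + 6.84*w^3 + 8.85*w^2 - 3.92*w - 4.44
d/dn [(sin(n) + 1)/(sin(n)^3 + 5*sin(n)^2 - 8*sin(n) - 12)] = -2*(sin(n) + 2)*cos(n)/((sin(n) - 2)^2*(sin(n) + 6)^2)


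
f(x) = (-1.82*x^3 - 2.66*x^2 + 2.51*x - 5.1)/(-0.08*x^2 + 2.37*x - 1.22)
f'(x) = (0.16*x - 2.37)*(-1.82*x^3 - 2.66*x^2 + 2.51*x - 5.1)/(-0.08*x^2 + 2.37*x - 1.22)^2 + (-5.46*x^2 - 5.32*x + 2.51)/(-0.08*x^2 + 2.37*x - 1.22) = (0.1456*x^4 - 8.6268*x^3 + 0.557799999999999*x^2 + 5.6744*x + 9.0248)/(0.0064*x^4 - 0.3792*x^3 + 5.8121*x^2 - 5.7828*x + 1.4884)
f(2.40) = -9.87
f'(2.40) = -5.52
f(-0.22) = 3.30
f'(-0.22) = 2.59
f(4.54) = -27.73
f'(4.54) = -11.23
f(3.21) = -15.22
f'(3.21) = -7.65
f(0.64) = -19.17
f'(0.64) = 152.74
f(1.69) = -6.74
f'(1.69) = -3.10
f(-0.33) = 3.06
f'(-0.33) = 1.86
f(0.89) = -7.57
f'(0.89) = 12.50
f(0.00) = 4.18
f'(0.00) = 6.06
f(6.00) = -47.32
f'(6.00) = -15.74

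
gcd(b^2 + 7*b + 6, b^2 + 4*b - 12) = b + 6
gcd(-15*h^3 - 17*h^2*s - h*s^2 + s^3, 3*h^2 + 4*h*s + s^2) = 3*h^2 + 4*h*s + s^2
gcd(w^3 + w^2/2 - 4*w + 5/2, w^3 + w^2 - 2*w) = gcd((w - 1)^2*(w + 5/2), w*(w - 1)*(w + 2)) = w - 1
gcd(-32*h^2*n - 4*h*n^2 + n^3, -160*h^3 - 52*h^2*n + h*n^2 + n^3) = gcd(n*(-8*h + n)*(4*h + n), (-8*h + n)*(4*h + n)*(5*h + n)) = 32*h^2 + 4*h*n - n^2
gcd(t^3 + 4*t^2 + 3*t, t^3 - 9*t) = t^2 + 3*t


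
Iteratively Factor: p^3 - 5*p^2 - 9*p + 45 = (p - 5)*(p^2 - 9) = (p - 5)*(p - 3)*(p + 3)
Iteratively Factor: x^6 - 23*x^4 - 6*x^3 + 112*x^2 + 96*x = (x - 3)*(x^5 + 3*x^4 - 14*x^3 - 48*x^2 - 32*x) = (x - 3)*(x + 2)*(x^4 + x^3 - 16*x^2 - 16*x) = (x - 4)*(x - 3)*(x + 2)*(x^3 + 5*x^2 + 4*x) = (x - 4)*(x - 3)*(x + 1)*(x + 2)*(x^2 + 4*x) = x*(x - 4)*(x - 3)*(x + 1)*(x + 2)*(x + 4)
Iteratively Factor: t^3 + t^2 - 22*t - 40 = (t + 2)*(t^2 - t - 20) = (t + 2)*(t + 4)*(t - 5)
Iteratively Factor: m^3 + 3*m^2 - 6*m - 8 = (m - 2)*(m^2 + 5*m + 4) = (m - 2)*(m + 1)*(m + 4)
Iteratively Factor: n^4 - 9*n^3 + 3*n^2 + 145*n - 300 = (n - 5)*(n^3 - 4*n^2 - 17*n + 60) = (n - 5)*(n - 3)*(n^2 - n - 20) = (n - 5)*(n - 3)*(n + 4)*(n - 5)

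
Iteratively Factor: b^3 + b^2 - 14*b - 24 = (b + 2)*(b^2 - b - 12) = (b - 4)*(b + 2)*(b + 3)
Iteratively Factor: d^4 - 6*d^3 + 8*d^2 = (d - 2)*(d^3 - 4*d^2) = (d - 4)*(d - 2)*(d^2) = d*(d - 4)*(d - 2)*(d)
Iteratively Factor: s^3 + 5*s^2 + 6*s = (s + 3)*(s^2 + 2*s) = s*(s + 3)*(s + 2)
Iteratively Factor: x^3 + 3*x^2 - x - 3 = (x + 1)*(x^2 + 2*x - 3) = (x + 1)*(x + 3)*(x - 1)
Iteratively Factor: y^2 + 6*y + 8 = (y + 4)*(y + 2)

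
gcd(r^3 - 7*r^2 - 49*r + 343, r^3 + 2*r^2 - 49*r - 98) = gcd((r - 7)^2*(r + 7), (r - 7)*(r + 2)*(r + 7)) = r^2 - 49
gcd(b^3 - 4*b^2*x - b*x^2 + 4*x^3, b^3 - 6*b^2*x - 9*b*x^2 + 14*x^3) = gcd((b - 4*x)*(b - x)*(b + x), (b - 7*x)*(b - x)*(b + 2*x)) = -b + x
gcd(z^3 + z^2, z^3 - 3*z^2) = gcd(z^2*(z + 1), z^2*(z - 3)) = z^2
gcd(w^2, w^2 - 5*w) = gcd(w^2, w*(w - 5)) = w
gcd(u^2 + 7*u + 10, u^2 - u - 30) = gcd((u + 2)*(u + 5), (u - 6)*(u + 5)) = u + 5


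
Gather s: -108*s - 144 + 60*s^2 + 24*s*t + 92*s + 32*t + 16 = 60*s^2 + s*(24*t - 16) + 32*t - 128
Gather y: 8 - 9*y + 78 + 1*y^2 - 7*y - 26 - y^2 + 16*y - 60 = 0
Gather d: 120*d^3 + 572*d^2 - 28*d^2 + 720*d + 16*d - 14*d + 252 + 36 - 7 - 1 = 120*d^3 + 544*d^2 + 722*d + 280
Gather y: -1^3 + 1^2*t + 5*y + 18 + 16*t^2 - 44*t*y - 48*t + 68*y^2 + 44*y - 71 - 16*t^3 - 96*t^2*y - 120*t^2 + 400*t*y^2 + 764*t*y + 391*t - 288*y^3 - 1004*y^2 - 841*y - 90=-16*t^3 - 104*t^2 + 344*t - 288*y^3 + y^2*(400*t - 936) + y*(-96*t^2 + 720*t - 792) - 144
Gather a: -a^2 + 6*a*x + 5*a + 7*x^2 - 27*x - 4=-a^2 + a*(6*x + 5) + 7*x^2 - 27*x - 4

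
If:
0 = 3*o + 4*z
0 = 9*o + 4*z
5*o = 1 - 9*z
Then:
No Solution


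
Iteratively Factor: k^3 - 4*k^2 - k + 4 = (k - 4)*(k^2 - 1) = (k - 4)*(k - 1)*(k + 1)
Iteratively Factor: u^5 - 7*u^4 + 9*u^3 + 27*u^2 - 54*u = (u - 3)*(u^4 - 4*u^3 - 3*u^2 + 18*u) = (u - 3)*(u + 2)*(u^3 - 6*u^2 + 9*u) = (u - 3)^2*(u + 2)*(u^2 - 3*u) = (u - 3)^3*(u + 2)*(u)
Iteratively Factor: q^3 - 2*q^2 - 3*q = (q)*(q^2 - 2*q - 3) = q*(q + 1)*(q - 3)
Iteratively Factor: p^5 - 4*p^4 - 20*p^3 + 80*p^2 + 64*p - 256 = (p + 4)*(p^4 - 8*p^3 + 12*p^2 + 32*p - 64) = (p - 4)*(p + 4)*(p^3 - 4*p^2 - 4*p + 16) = (p - 4)*(p + 2)*(p + 4)*(p^2 - 6*p + 8) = (p - 4)^2*(p + 2)*(p + 4)*(p - 2)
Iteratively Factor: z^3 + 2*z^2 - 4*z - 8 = (z + 2)*(z^2 - 4) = (z - 2)*(z + 2)*(z + 2)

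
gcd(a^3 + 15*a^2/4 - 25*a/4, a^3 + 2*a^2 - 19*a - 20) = a + 5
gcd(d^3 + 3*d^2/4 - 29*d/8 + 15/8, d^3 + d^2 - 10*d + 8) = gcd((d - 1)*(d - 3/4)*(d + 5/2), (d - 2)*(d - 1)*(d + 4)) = d - 1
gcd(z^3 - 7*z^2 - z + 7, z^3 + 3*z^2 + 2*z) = z + 1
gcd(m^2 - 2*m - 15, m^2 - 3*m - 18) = m + 3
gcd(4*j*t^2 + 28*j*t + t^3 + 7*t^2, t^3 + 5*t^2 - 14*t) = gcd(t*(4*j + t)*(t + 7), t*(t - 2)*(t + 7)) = t^2 + 7*t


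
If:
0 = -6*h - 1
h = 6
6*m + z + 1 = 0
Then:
No Solution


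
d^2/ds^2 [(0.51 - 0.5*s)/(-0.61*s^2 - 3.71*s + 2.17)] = ((0.5*s - 0.51)*(1.22*s + 3.71)*(2.44*s + 7.42) - (1.83*s + 3.0878)*(0.61*s^2 + 3.71*s - 2.17))/(0.61*s^2 + 3.71*s - 2.17)^3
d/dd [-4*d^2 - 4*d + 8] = -8*d - 4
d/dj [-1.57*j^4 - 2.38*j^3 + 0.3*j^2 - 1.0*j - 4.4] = -6.28*j^3 - 7.14*j^2 + 0.6*j - 1.0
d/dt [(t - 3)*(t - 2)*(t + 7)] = 3*t^2 + 4*t - 29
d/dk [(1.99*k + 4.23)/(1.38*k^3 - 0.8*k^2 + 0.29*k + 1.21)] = (-5.4924*k^3 - 15.9202*k^2 + 6.768*k + 1.1812)/(1.9044*k^6 - 2.208*k^5 + 1.4404*k^4 + 2.8756*k^3 - 1.8519*k^2 + 0.7018*k + 1.4641)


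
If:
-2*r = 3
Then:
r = -3/2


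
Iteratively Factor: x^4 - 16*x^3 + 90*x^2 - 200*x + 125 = (x - 1)*(x^3 - 15*x^2 + 75*x - 125) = (x - 5)*(x - 1)*(x^2 - 10*x + 25) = (x - 5)^2*(x - 1)*(x - 5)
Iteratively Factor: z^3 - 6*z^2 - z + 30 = (z - 5)*(z^2 - z - 6) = (z - 5)*(z - 3)*(z + 2)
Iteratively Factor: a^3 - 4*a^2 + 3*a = (a)*(a^2 - 4*a + 3) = a*(a - 3)*(a - 1)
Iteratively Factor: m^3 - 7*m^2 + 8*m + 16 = (m - 4)*(m^2 - 3*m - 4) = (m - 4)^2*(m + 1)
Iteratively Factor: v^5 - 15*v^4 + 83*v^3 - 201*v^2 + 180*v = (v - 4)*(v^4 - 11*v^3 + 39*v^2 - 45*v) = v*(v - 4)*(v^3 - 11*v^2 + 39*v - 45) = v*(v - 4)*(v - 3)*(v^2 - 8*v + 15) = v*(v - 5)*(v - 4)*(v - 3)*(v - 3)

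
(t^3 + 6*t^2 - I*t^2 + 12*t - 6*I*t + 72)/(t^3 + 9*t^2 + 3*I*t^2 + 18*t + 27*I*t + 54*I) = (t - 4*I)/(t + 3)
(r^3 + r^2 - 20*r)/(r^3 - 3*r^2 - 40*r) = (r - 4)/(r - 8)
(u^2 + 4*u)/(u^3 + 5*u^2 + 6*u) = (u + 4)/(u^2 + 5*u + 6)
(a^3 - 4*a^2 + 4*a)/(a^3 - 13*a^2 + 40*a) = (a^2 - 4*a + 4)/(a^2 - 13*a + 40)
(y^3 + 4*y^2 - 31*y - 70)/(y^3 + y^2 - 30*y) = (y^2 + 9*y + 14)/(y*(y + 6))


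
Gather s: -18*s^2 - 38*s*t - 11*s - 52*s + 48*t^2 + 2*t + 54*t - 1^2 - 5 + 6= -18*s^2 + s*(-38*t - 63) + 48*t^2 + 56*t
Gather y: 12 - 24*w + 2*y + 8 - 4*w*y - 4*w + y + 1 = -28*w + y*(3 - 4*w) + 21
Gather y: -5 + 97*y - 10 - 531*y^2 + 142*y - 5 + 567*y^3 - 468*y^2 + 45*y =567*y^3 - 999*y^2 + 284*y - 20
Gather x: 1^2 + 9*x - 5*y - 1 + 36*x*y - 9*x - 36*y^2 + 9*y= 36*x*y - 36*y^2 + 4*y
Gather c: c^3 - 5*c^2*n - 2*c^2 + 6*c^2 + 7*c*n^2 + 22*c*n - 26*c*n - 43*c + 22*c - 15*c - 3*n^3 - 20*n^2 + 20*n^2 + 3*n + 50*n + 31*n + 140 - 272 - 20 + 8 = c^3 + c^2*(4 - 5*n) + c*(7*n^2 - 4*n - 36) - 3*n^3 + 84*n - 144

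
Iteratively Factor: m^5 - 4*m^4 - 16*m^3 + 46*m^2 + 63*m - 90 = (m - 5)*(m^4 + m^3 - 11*m^2 - 9*m + 18) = (m - 5)*(m + 3)*(m^3 - 2*m^2 - 5*m + 6) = (m - 5)*(m - 1)*(m + 3)*(m^2 - m - 6) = (m - 5)*(m - 3)*(m - 1)*(m + 3)*(m + 2)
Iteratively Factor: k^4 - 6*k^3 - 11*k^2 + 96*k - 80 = (k - 1)*(k^3 - 5*k^2 - 16*k + 80) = (k - 5)*(k - 1)*(k^2 - 16) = (k - 5)*(k - 4)*(k - 1)*(k + 4)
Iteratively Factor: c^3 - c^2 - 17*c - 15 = (c + 3)*(c^2 - 4*c - 5) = (c + 1)*(c + 3)*(c - 5)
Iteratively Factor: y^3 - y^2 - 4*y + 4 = (y - 1)*(y^2 - 4) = (y - 2)*(y - 1)*(y + 2)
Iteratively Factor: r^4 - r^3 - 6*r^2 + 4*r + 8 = (r - 2)*(r^3 + r^2 - 4*r - 4) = (r - 2)^2*(r^2 + 3*r + 2) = (r - 2)^2*(r + 1)*(r + 2)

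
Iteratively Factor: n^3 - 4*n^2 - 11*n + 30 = (n + 3)*(n^2 - 7*n + 10) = (n - 5)*(n + 3)*(n - 2)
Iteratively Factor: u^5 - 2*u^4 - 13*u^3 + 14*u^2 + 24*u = (u)*(u^4 - 2*u^3 - 13*u^2 + 14*u + 24) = u*(u + 1)*(u^3 - 3*u^2 - 10*u + 24) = u*(u - 4)*(u + 1)*(u^2 + u - 6) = u*(u - 4)*(u - 2)*(u + 1)*(u + 3)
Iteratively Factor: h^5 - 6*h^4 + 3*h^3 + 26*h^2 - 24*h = (h)*(h^4 - 6*h^3 + 3*h^2 + 26*h - 24) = h*(h - 4)*(h^3 - 2*h^2 - 5*h + 6) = h*(h - 4)*(h - 1)*(h^2 - h - 6) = h*(h - 4)*(h - 1)*(h + 2)*(h - 3)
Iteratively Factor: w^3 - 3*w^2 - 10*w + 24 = (w - 2)*(w^2 - w - 12) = (w - 2)*(w + 3)*(w - 4)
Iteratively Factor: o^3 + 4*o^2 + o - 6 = (o + 2)*(o^2 + 2*o - 3) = (o - 1)*(o + 2)*(o + 3)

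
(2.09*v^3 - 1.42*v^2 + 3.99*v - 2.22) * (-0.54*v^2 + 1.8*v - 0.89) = -1.1286*v^5 + 4.5288*v^4 - 6.5707*v^3 + 9.6446*v^2 - 7.5471*v + 1.9758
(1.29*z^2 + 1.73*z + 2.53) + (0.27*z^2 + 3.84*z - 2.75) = 1.56*z^2 + 5.57*z - 0.22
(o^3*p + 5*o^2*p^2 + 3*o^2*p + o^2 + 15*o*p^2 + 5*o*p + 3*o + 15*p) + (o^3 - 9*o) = o^3*p + o^3 + 5*o^2*p^2 + 3*o^2*p + o^2 + 15*o*p^2 + 5*o*p - 6*o + 15*p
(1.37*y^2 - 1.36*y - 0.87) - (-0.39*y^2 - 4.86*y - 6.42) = 1.76*y^2 + 3.5*y + 5.55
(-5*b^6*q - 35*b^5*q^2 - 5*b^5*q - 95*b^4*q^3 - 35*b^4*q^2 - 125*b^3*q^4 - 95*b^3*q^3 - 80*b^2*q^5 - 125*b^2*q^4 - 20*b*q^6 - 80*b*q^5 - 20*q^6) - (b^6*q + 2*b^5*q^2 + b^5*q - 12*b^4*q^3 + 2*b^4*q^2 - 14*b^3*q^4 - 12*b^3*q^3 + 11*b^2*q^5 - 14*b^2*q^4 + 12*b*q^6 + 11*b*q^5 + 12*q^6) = -6*b^6*q - 37*b^5*q^2 - 6*b^5*q - 83*b^4*q^3 - 37*b^4*q^2 - 111*b^3*q^4 - 83*b^3*q^3 - 91*b^2*q^5 - 111*b^2*q^4 - 32*b*q^6 - 91*b*q^5 - 32*q^6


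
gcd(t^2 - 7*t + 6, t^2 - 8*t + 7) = t - 1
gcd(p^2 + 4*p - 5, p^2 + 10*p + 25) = p + 5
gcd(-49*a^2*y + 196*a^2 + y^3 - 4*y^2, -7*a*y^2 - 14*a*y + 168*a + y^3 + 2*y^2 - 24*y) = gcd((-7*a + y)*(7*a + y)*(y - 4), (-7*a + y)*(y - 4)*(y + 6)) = -7*a*y + 28*a + y^2 - 4*y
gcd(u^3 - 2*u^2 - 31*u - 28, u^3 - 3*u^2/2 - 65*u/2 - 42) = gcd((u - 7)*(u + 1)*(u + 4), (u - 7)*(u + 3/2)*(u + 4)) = u^2 - 3*u - 28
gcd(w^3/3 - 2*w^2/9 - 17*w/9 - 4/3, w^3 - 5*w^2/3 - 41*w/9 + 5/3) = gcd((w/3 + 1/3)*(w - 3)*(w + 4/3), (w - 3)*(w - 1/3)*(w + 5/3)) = w - 3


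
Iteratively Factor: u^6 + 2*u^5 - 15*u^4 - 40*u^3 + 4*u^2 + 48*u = (u + 2)*(u^5 - 15*u^3 - 10*u^2 + 24*u) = (u + 2)^2*(u^4 - 2*u^3 - 11*u^2 + 12*u) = (u + 2)^2*(u + 3)*(u^3 - 5*u^2 + 4*u) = (u - 1)*(u + 2)^2*(u + 3)*(u^2 - 4*u) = u*(u - 1)*(u + 2)^2*(u + 3)*(u - 4)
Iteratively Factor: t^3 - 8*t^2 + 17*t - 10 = (t - 2)*(t^2 - 6*t + 5) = (t - 2)*(t - 1)*(t - 5)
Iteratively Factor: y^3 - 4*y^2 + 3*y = (y - 1)*(y^2 - 3*y) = (y - 3)*(y - 1)*(y)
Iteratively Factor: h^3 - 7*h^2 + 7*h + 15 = (h + 1)*(h^2 - 8*h + 15) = (h - 5)*(h + 1)*(h - 3)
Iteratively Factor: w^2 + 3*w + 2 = (w + 2)*(w + 1)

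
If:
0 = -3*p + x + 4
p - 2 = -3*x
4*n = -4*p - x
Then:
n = -29/20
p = 7/5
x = 1/5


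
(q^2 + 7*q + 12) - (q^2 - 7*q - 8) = 14*q + 20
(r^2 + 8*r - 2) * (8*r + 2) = 8*r^3 + 66*r^2 - 4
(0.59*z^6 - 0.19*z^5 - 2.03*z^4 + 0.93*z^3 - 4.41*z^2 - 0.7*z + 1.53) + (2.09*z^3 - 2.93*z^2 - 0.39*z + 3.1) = 0.59*z^6 - 0.19*z^5 - 2.03*z^4 + 3.02*z^3 - 7.34*z^2 - 1.09*z + 4.63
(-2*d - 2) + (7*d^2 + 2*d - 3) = 7*d^2 - 5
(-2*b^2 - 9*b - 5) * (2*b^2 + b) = -4*b^4 - 20*b^3 - 19*b^2 - 5*b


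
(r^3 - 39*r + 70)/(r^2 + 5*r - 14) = r - 5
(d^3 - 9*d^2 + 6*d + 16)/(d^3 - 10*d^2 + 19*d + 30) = (d^2 - 10*d + 16)/(d^2 - 11*d + 30)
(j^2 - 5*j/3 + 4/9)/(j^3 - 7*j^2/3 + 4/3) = (9*j^2 - 15*j + 4)/(3*(3*j^3 - 7*j^2 + 4))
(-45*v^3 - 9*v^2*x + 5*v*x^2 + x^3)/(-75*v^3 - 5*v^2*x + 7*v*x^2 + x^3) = (3*v + x)/(5*v + x)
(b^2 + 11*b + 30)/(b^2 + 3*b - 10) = (b + 6)/(b - 2)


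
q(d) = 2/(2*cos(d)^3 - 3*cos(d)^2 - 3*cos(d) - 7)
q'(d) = 2*(6*sin(d)*cos(d)^2 - 6*sin(d)*cos(d) - 3*sin(d))/(2*cos(d)^3 - 3*cos(d)^2 - 3*cos(d) - 7)^2 = 24*(-2*cos(d) + cos(2*d))*sin(d)/(3*cos(d) + 3*cos(2*d) - cos(3*d) + 17)^2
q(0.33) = -0.18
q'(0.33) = -0.02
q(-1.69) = -0.30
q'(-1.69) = 0.10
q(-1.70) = -0.30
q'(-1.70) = 0.09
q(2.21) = -0.30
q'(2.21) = 0.10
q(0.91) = -0.21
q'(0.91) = -0.08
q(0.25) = -0.18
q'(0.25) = -0.01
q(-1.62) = -0.29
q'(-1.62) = 0.11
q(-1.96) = -0.31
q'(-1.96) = -0.01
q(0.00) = -0.18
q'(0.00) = 0.00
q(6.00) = -0.18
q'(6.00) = 0.02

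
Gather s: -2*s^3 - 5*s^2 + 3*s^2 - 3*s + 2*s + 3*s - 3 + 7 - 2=-2*s^3 - 2*s^2 + 2*s + 2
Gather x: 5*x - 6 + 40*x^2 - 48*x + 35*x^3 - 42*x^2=35*x^3 - 2*x^2 - 43*x - 6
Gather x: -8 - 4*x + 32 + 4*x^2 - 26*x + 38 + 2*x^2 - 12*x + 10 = 6*x^2 - 42*x + 72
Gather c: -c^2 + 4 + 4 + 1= 9 - c^2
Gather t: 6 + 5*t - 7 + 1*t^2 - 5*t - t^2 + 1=0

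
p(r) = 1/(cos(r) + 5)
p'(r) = sin(r)/(cos(r) + 5)^2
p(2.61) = 0.24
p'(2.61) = 0.03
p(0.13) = 0.17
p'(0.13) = 0.00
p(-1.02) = 0.18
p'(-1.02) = -0.03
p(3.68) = 0.24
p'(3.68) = -0.03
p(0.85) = 0.18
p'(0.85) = 0.02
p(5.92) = 0.17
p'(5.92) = -0.01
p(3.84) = 0.24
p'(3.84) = -0.04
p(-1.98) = 0.22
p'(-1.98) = -0.04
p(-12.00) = 0.17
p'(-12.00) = 0.02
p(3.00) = 0.25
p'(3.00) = 0.01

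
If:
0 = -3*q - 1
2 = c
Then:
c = 2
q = -1/3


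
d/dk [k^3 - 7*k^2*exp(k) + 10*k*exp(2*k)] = -7*k^2*exp(k) + 3*k^2 + 20*k*exp(2*k) - 14*k*exp(k) + 10*exp(2*k)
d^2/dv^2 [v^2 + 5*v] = 2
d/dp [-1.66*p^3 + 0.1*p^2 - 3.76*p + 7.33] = -4.98*p^2 + 0.2*p - 3.76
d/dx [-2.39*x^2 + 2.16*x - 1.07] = 2.16 - 4.78*x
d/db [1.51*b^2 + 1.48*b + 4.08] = 3.02*b + 1.48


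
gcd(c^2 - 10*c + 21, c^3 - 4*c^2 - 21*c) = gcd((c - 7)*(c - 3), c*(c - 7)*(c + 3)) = c - 7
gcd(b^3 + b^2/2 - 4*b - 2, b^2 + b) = 1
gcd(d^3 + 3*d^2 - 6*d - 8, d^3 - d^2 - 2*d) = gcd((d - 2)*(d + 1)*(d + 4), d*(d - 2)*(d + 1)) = d^2 - d - 2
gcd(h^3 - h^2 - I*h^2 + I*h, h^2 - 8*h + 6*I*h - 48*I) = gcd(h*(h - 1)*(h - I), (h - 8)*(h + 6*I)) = 1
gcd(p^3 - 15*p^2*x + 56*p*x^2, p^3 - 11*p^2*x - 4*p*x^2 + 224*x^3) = p^2 - 15*p*x + 56*x^2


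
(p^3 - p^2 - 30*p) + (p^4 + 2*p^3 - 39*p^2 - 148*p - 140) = p^4 + 3*p^3 - 40*p^2 - 178*p - 140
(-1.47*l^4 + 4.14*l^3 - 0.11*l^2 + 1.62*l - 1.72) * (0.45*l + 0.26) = -0.6615*l^5 + 1.4808*l^4 + 1.0269*l^3 + 0.7004*l^2 - 0.3528*l - 0.4472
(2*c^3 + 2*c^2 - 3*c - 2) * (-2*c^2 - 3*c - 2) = -4*c^5 - 10*c^4 - 4*c^3 + 9*c^2 + 12*c + 4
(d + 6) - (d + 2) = 4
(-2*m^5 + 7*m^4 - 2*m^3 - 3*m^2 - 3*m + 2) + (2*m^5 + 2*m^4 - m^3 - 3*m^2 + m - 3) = 9*m^4 - 3*m^3 - 6*m^2 - 2*m - 1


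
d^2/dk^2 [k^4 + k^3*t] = 6*k*(2*k + t)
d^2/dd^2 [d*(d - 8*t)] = 2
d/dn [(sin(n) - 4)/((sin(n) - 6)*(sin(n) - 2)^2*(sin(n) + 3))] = (-3*sin(n)^3 + 24*sin(n)^2 - 34*sin(n) - 84)*cos(n)/((sin(n) - 6)^2*(sin(n) - 2)^3*(sin(n) + 3)^2)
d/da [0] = 0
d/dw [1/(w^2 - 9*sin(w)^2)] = 2*(-w + 9*sin(2*w)/2)/(w^2 - 9*sin(w)^2)^2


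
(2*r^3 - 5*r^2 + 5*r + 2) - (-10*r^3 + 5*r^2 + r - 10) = 12*r^3 - 10*r^2 + 4*r + 12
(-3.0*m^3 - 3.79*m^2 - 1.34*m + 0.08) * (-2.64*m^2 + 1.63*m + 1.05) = 7.92*m^5 + 5.1156*m^4 - 5.7901*m^3 - 6.3749*m^2 - 1.2766*m + 0.084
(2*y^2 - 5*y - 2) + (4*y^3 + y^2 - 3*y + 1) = 4*y^3 + 3*y^2 - 8*y - 1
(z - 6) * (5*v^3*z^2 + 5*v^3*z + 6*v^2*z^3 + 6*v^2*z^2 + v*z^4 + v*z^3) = 5*v^3*z^3 - 25*v^3*z^2 - 30*v^3*z + 6*v^2*z^4 - 30*v^2*z^3 - 36*v^2*z^2 + v*z^5 - 5*v*z^4 - 6*v*z^3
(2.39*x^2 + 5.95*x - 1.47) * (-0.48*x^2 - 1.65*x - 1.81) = -1.1472*x^4 - 6.7995*x^3 - 13.4378*x^2 - 8.344*x + 2.6607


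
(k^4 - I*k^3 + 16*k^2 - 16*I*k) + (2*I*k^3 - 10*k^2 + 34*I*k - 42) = k^4 + I*k^3 + 6*k^2 + 18*I*k - 42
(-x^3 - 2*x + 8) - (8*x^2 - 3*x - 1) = -x^3 - 8*x^2 + x + 9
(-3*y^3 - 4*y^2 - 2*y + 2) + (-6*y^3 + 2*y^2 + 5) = -9*y^3 - 2*y^2 - 2*y + 7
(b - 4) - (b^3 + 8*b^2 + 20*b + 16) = -b^3 - 8*b^2 - 19*b - 20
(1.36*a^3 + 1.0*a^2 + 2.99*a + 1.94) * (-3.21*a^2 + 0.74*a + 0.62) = -4.3656*a^5 - 2.2036*a^4 - 8.0147*a^3 - 3.3948*a^2 + 3.2894*a + 1.2028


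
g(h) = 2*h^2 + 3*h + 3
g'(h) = 4*h + 3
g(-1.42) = 2.77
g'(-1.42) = -2.68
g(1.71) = 13.98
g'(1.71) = 9.84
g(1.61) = 13.01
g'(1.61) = 9.44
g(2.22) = 19.52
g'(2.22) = 11.88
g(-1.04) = 2.04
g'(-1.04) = -1.16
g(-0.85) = 1.90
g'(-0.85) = -0.40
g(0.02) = 3.06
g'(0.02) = 3.08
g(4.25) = 51.88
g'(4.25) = 20.00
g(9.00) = 192.00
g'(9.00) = 39.00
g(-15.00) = 408.00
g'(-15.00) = -57.00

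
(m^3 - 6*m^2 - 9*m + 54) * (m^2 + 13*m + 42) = m^5 + 7*m^4 - 45*m^3 - 315*m^2 + 324*m + 2268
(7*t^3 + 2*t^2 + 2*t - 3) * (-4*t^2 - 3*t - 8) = -28*t^5 - 29*t^4 - 70*t^3 - 10*t^2 - 7*t + 24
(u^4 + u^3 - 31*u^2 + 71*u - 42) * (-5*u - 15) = -5*u^5 - 20*u^4 + 140*u^3 + 110*u^2 - 855*u + 630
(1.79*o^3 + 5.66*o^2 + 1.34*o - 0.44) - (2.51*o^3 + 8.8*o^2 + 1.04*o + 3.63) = -0.72*o^3 - 3.14*o^2 + 0.3*o - 4.07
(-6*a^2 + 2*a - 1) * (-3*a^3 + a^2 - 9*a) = 18*a^5 - 12*a^4 + 59*a^3 - 19*a^2 + 9*a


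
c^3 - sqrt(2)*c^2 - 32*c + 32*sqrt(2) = (c - 4*sqrt(2))*(c - sqrt(2))*(c + 4*sqrt(2))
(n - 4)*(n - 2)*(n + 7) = n^3 + n^2 - 34*n + 56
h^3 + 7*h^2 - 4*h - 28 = (h - 2)*(h + 2)*(h + 7)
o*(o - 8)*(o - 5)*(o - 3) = o^4 - 16*o^3 + 79*o^2 - 120*o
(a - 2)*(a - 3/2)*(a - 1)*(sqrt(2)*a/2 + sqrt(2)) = sqrt(2)*a^4/2 - 5*sqrt(2)*a^3/4 - 5*sqrt(2)*a^2/4 + 5*sqrt(2)*a - 3*sqrt(2)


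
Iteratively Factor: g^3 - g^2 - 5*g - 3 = (g + 1)*(g^2 - 2*g - 3) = (g + 1)^2*(g - 3)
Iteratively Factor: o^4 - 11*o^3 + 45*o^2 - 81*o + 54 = (o - 3)*(o^3 - 8*o^2 + 21*o - 18) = (o - 3)^2*(o^2 - 5*o + 6) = (o - 3)^3*(o - 2)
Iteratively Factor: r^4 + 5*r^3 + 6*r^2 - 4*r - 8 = (r - 1)*(r^3 + 6*r^2 + 12*r + 8) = (r - 1)*(r + 2)*(r^2 + 4*r + 4) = (r - 1)*(r + 2)^2*(r + 2)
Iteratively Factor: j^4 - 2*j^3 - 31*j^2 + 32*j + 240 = (j - 5)*(j^3 + 3*j^2 - 16*j - 48) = (j - 5)*(j - 4)*(j^2 + 7*j + 12) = (j - 5)*(j - 4)*(j + 4)*(j + 3)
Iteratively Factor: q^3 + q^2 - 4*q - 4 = (q - 2)*(q^2 + 3*q + 2) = (q - 2)*(q + 2)*(q + 1)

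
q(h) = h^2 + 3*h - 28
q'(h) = 2*h + 3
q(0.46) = -26.41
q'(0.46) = 3.92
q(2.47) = -14.49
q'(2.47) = 7.94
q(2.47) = -14.49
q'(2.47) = 7.94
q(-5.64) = -13.11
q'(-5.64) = -8.28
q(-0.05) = -28.15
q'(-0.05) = 2.90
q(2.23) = -16.34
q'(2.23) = 7.46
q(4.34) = 3.86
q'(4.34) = 11.68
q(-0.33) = -28.88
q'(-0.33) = 2.34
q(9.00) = 80.00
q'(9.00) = 21.00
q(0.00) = -28.00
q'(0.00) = 3.00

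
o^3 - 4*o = o*(o - 2)*(o + 2)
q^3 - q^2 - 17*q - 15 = (q - 5)*(q + 1)*(q + 3)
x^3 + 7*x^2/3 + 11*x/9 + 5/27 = (x + 1/3)^2*(x + 5/3)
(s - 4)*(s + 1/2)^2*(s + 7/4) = s^4 - 5*s^3/4 - 9*s^2 - 121*s/16 - 7/4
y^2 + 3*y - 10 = (y - 2)*(y + 5)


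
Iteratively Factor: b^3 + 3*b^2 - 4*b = (b + 4)*(b^2 - b) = b*(b + 4)*(b - 1)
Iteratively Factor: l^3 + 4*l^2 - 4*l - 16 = (l + 2)*(l^2 + 2*l - 8) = (l - 2)*(l + 2)*(l + 4)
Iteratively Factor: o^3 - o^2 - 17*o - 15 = (o + 3)*(o^2 - 4*o - 5) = (o + 1)*(o + 3)*(o - 5)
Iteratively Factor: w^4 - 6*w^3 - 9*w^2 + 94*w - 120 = (w - 2)*(w^3 - 4*w^2 - 17*w + 60) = (w - 2)*(w + 4)*(w^2 - 8*w + 15) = (w - 3)*(w - 2)*(w + 4)*(w - 5)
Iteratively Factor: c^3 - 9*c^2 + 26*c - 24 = (c - 4)*(c^2 - 5*c + 6) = (c - 4)*(c - 3)*(c - 2)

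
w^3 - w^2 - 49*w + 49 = (w - 7)*(w - 1)*(w + 7)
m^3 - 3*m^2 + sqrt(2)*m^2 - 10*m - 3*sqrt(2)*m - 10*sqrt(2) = (m - 5)*(m + 2)*(m + sqrt(2))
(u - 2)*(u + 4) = u^2 + 2*u - 8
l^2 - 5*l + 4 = (l - 4)*(l - 1)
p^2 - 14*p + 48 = (p - 8)*(p - 6)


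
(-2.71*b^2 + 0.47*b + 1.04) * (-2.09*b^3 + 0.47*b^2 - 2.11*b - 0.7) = 5.6639*b^5 - 2.256*b^4 + 3.7654*b^3 + 1.3941*b^2 - 2.5234*b - 0.728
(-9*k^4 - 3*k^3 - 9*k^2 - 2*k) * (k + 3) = -9*k^5 - 30*k^4 - 18*k^3 - 29*k^2 - 6*k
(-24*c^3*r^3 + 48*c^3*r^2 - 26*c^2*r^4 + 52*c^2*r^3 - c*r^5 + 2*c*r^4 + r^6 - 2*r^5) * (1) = -24*c^3*r^3 + 48*c^3*r^2 - 26*c^2*r^4 + 52*c^2*r^3 - c*r^5 + 2*c*r^4 + r^6 - 2*r^5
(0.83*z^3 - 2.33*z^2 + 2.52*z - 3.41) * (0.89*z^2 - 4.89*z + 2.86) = 0.7387*z^5 - 6.1324*z^4 + 16.0103*z^3 - 22.0215*z^2 + 23.8821*z - 9.7526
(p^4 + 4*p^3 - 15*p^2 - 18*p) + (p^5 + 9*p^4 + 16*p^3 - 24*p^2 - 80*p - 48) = p^5 + 10*p^4 + 20*p^3 - 39*p^2 - 98*p - 48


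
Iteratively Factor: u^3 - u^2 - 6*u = (u + 2)*(u^2 - 3*u) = (u - 3)*(u + 2)*(u)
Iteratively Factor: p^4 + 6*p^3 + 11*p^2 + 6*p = (p)*(p^3 + 6*p^2 + 11*p + 6) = p*(p + 1)*(p^2 + 5*p + 6) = p*(p + 1)*(p + 3)*(p + 2)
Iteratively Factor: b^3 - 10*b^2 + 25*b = (b)*(b^2 - 10*b + 25) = b*(b - 5)*(b - 5)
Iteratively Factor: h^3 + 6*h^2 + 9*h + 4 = (h + 1)*(h^2 + 5*h + 4) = (h + 1)*(h + 4)*(h + 1)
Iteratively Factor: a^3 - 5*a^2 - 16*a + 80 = (a - 4)*(a^2 - a - 20) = (a - 4)*(a + 4)*(a - 5)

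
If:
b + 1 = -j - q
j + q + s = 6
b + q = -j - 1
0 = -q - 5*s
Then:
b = s - 7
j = 4*s + 6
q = -5*s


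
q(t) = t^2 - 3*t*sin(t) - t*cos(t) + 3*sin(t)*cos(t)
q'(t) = t*sin(t) - 3*t*cos(t) + 2*t - 3*sin(t)^2 - 3*sin(t) + 3*cos(t)^2 - cos(t)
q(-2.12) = -0.70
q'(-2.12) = -4.04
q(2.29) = 0.10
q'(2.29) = 8.83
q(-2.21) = -0.32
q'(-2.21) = -4.46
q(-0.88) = -2.17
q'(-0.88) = 1.71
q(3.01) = 10.47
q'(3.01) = 18.86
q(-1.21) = -2.50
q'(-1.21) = 0.20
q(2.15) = -0.97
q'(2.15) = 6.46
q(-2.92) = 4.40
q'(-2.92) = -9.40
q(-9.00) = 62.80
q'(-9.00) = -34.76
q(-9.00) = 62.80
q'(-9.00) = -34.76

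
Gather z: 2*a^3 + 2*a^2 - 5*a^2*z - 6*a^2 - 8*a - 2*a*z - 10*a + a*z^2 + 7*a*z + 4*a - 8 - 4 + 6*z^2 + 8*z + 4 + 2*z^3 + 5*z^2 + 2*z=2*a^3 - 4*a^2 - 14*a + 2*z^3 + z^2*(a + 11) + z*(-5*a^2 + 5*a + 10) - 8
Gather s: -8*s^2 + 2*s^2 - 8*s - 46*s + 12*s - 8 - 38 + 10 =-6*s^2 - 42*s - 36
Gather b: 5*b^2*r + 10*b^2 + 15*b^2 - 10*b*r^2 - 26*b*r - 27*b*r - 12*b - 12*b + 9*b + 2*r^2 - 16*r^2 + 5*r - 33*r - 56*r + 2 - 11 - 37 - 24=b^2*(5*r + 25) + b*(-10*r^2 - 53*r - 15) - 14*r^2 - 84*r - 70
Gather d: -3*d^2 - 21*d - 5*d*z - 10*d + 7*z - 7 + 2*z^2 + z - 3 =-3*d^2 + d*(-5*z - 31) + 2*z^2 + 8*z - 10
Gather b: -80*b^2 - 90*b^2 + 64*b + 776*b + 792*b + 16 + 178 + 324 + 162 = -170*b^2 + 1632*b + 680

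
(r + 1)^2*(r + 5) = r^3 + 7*r^2 + 11*r + 5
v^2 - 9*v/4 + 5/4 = (v - 5/4)*(v - 1)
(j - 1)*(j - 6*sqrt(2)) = j^2 - 6*sqrt(2)*j - j + 6*sqrt(2)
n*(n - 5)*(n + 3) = n^3 - 2*n^2 - 15*n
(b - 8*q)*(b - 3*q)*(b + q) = b^3 - 10*b^2*q + 13*b*q^2 + 24*q^3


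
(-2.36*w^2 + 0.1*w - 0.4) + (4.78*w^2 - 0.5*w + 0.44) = 2.42*w^2 - 0.4*w + 0.04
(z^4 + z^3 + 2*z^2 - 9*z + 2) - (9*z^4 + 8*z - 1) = -8*z^4 + z^3 + 2*z^2 - 17*z + 3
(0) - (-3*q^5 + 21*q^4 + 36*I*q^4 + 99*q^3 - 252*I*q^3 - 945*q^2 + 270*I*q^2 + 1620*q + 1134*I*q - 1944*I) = 3*q^5 - 21*q^4 - 36*I*q^4 - 99*q^3 + 252*I*q^3 + 945*q^2 - 270*I*q^2 - 1620*q - 1134*I*q + 1944*I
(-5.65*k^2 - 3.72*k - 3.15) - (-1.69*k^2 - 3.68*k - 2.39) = -3.96*k^2 - 0.04*k - 0.76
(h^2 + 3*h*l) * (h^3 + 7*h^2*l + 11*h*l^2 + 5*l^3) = h^5 + 10*h^4*l + 32*h^3*l^2 + 38*h^2*l^3 + 15*h*l^4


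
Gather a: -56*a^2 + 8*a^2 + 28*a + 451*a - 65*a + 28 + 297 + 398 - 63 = -48*a^2 + 414*a + 660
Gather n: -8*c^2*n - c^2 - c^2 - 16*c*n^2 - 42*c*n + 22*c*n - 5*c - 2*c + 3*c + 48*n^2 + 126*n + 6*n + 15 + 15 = -2*c^2 - 4*c + n^2*(48 - 16*c) + n*(-8*c^2 - 20*c + 132) + 30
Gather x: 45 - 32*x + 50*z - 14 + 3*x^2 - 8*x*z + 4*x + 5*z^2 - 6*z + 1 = 3*x^2 + x*(-8*z - 28) + 5*z^2 + 44*z + 32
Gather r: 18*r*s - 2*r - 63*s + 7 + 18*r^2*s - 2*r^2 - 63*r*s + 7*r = r^2*(18*s - 2) + r*(5 - 45*s) - 63*s + 7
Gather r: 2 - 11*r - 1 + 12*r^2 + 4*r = 12*r^2 - 7*r + 1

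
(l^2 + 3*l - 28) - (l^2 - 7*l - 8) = 10*l - 20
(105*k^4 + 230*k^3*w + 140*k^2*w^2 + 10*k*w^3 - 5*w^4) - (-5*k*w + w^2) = 105*k^4 + 230*k^3*w + 140*k^2*w^2 + 10*k*w^3 + 5*k*w - 5*w^4 - w^2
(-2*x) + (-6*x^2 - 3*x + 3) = -6*x^2 - 5*x + 3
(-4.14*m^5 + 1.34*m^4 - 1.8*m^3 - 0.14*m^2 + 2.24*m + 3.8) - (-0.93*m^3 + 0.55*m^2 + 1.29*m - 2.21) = -4.14*m^5 + 1.34*m^4 - 0.87*m^3 - 0.69*m^2 + 0.95*m + 6.01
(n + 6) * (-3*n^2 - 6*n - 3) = -3*n^3 - 24*n^2 - 39*n - 18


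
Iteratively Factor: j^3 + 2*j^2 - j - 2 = (j - 1)*(j^2 + 3*j + 2) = (j - 1)*(j + 2)*(j + 1)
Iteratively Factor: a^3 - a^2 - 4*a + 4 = (a + 2)*(a^2 - 3*a + 2) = (a - 2)*(a + 2)*(a - 1)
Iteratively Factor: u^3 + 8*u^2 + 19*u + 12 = (u + 4)*(u^2 + 4*u + 3) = (u + 3)*(u + 4)*(u + 1)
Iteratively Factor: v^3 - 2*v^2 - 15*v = (v - 5)*(v^2 + 3*v) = (v - 5)*(v + 3)*(v)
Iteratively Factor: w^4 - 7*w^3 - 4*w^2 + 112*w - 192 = (w - 3)*(w^3 - 4*w^2 - 16*w + 64) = (w - 3)*(w + 4)*(w^2 - 8*w + 16) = (w - 4)*(w - 3)*(w + 4)*(w - 4)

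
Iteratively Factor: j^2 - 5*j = (j)*(j - 5)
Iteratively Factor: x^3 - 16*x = (x + 4)*(x^2 - 4*x) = x*(x + 4)*(x - 4)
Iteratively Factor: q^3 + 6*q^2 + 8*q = (q)*(q^2 + 6*q + 8) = q*(q + 4)*(q + 2)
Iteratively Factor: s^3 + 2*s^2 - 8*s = (s + 4)*(s^2 - 2*s) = (s - 2)*(s + 4)*(s)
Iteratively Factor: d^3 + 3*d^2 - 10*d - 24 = (d - 3)*(d^2 + 6*d + 8) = (d - 3)*(d + 2)*(d + 4)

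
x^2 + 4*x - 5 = (x - 1)*(x + 5)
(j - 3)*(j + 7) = j^2 + 4*j - 21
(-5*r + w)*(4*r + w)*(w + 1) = -20*r^2*w - 20*r^2 - r*w^2 - r*w + w^3 + w^2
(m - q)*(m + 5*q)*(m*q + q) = m^3*q + 4*m^2*q^2 + m^2*q - 5*m*q^3 + 4*m*q^2 - 5*q^3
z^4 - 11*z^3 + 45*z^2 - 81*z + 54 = (z - 3)^3*(z - 2)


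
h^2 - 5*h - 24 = (h - 8)*(h + 3)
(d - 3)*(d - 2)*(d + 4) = d^3 - d^2 - 14*d + 24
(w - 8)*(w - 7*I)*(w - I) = w^3 - 8*w^2 - 8*I*w^2 - 7*w + 64*I*w + 56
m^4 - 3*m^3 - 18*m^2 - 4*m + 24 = (m - 6)*(m - 1)*(m + 2)^2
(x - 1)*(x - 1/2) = x^2 - 3*x/2 + 1/2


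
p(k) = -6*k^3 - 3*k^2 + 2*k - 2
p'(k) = -18*k^2 - 6*k + 2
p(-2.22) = 44.42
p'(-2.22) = -73.39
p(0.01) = -1.98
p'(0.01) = 1.94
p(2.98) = -181.46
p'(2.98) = -175.73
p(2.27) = -83.10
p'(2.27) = -104.37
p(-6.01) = 1180.11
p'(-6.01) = -612.10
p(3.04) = -192.21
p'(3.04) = -182.59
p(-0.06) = -2.13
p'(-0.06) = 2.30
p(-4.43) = 451.90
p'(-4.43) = -324.67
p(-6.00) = 1174.00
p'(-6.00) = -610.00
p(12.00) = -10778.00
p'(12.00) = -2662.00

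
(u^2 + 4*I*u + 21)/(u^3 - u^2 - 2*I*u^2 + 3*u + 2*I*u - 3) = (u + 7*I)/(u^2 + u*(-1 + I) - I)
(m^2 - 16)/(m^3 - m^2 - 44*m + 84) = (m^2 - 16)/(m^3 - m^2 - 44*m + 84)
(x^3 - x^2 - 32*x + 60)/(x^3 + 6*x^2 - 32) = (x^2 + x - 30)/(x^2 + 8*x + 16)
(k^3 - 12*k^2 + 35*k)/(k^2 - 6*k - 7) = k*(k - 5)/(k + 1)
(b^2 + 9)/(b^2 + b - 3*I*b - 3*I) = (b + 3*I)/(b + 1)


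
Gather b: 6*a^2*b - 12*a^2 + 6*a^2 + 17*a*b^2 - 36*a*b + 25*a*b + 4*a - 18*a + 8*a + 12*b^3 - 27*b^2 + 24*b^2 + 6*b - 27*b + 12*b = -6*a^2 - 6*a + 12*b^3 + b^2*(17*a - 3) + b*(6*a^2 - 11*a - 9)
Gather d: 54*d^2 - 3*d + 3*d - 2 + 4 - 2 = 54*d^2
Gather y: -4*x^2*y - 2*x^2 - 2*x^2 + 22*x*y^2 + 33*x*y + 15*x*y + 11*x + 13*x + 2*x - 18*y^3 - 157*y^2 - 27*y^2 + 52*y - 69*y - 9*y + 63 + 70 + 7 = -4*x^2 + 26*x - 18*y^3 + y^2*(22*x - 184) + y*(-4*x^2 + 48*x - 26) + 140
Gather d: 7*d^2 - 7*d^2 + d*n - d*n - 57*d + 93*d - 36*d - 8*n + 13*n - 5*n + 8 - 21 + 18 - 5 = 0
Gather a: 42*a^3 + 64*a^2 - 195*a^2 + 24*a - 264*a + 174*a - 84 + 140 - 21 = 42*a^3 - 131*a^2 - 66*a + 35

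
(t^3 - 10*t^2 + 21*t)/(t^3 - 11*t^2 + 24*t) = (t - 7)/(t - 8)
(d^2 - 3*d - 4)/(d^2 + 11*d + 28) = (d^2 - 3*d - 4)/(d^2 + 11*d + 28)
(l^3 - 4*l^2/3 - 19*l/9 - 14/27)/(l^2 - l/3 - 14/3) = (l^2 + l + 2/9)/(l + 2)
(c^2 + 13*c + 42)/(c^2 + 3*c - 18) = (c + 7)/(c - 3)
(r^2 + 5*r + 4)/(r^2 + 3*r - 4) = (r + 1)/(r - 1)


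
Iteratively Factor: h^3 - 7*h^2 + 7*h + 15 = (h - 3)*(h^2 - 4*h - 5) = (h - 3)*(h + 1)*(h - 5)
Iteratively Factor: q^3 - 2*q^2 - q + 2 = (q - 1)*(q^2 - q - 2) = (q - 2)*(q - 1)*(q + 1)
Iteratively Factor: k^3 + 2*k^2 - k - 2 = (k + 2)*(k^2 - 1) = (k - 1)*(k + 2)*(k + 1)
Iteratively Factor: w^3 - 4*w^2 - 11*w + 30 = (w - 5)*(w^2 + w - 6) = (w - 5)*(w + 3)*(w - 2)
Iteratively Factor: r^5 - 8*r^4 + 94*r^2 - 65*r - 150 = (r - 5)*(r^4 - 3*r^3 - 15*r^2 + 19*r + 30) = (r - 5)*(r - 2)*(r^3 - r^2 - 17*r - 15) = (r - 5)*(r - 2)*(r + 1)*(r^2 - 2*r - 15) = (r - 5)*(r - 2)*(r + 1)*(r + 3)*(r - 5)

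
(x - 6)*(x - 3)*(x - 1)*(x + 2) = x^4 - 8*x^3 + 7*x^2 + 36*x - 36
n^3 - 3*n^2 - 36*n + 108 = (n - 6)*(n - 3)*(n + 6)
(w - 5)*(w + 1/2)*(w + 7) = w^3 + 5*w^2/2 - 34*w - 35/2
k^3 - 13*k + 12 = (k - 3)*(k - 1)*(k + 4)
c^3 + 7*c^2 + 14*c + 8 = (c + 1)*(c + 2)*(c + 4)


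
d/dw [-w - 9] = -1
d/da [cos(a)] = -sin(a)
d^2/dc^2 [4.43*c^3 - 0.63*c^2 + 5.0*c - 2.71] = 26.58*c - 1.26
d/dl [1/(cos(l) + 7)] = sin(l)/(cos(l) + 7)^2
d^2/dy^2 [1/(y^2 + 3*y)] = 2*(-y*(y + 3) + (2*y + 3)^2)/(y^3*(y + 3)^3)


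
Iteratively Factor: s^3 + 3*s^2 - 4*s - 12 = (s + 2)*(s^2 + s - 6) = (s + 2)*(s + 3)*(s - 2)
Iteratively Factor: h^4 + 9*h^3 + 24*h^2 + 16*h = (h + 4)*(h^3 + 5*h^2 + 4*h) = (h + 4)^2*(h^2 + h) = h*(h + 4)^2*(h + 1)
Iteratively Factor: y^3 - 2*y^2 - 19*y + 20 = (y - 5)*(y^2 + 3*y - 4) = (y - 5)*(y + 4)*(y - 1)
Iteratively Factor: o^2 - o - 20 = (o + 4)*(o - 5)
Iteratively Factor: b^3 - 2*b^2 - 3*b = (b)*(b^2 - 2*b - 3) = b*(b - 3)*(b + 1)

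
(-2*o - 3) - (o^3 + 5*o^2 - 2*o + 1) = -o^3 - 5*o^2 - 4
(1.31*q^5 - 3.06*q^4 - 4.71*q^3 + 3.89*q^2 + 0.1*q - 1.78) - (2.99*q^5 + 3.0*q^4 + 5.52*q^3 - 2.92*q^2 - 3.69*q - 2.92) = -1.68*q^5 - 6.06*q^4 - 10.23*q^3 + 6.81*q^2 + 3.79*q + 1.14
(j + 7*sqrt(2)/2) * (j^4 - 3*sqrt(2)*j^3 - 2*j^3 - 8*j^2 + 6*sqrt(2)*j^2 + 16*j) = j^5 - 2*j^4 + sqrt(2)*j^4/2 - 29*j^3 - sqrt(2)*j^3 - 28*sqrt(2)*j^2 + 58*j^2 + 56*sqrt(2)*j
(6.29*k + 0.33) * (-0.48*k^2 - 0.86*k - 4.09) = -3.0192*k^3 - 5.5678*k^2 - 26.0099*k - 1.3497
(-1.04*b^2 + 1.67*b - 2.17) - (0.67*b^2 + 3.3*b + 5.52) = -1.71*b^2 - 1.63*b - 7.69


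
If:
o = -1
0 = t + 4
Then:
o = -1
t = -4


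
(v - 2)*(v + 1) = v^2 - v - 2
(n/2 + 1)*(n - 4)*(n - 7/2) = n^3/2 - 11*n^2/4 - n/2 + 14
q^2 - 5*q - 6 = (q - 6)*(q + 1)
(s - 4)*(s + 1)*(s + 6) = s^3 + 3*s^2 - 22*s - 24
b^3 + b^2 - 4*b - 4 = (b - 2)*(b + 1)*(b + 2)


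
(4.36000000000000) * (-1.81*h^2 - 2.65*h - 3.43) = -7.8916*h^2 - 11.554*h - 14.9548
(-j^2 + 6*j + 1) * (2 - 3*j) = 3*j^3 - 20*j^2 + 9*j + 2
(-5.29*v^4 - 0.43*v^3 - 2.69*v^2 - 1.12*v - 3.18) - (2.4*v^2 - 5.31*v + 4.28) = -5.29*v^4 - 0.43*v^3 - 5.09*v^2 + 4.19*v - 7.46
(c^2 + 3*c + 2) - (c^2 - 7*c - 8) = 10*c + 10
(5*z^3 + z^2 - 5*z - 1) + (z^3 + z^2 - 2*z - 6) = 6*z^3 + 2*z^2 - 7*z - 7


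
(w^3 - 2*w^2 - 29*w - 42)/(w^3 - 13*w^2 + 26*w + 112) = (w + 3)/(w - 8)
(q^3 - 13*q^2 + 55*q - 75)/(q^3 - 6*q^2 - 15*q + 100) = (q - 3)/(q + 4)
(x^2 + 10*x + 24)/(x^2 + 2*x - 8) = (x + 6)/(x - 2)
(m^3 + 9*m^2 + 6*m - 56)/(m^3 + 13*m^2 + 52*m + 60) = (m^3 + 9*m^2 + 6*m - 56)/(m^3 + 13*m^2 + 52*m + 60)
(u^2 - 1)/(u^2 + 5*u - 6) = (u + 1)/(u + 6)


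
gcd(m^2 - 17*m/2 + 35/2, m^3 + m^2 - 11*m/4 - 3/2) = 1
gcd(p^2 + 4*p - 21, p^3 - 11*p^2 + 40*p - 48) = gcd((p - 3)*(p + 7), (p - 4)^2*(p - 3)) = p - 3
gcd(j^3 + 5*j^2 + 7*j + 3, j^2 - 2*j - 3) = j + 1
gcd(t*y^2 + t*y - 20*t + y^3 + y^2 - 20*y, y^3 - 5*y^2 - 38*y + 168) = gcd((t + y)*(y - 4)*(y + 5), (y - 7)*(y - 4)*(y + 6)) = y - 4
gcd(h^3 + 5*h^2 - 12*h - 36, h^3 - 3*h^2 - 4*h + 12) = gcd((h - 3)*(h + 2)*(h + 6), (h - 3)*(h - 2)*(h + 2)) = h^2 - h - 6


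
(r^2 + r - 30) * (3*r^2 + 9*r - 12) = 3*r^4 + 12*r^3 - 93*r^2 - 282*r + 360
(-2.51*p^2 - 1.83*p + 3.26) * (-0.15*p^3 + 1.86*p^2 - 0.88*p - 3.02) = 0.3765*p^5 - 4.3941*p^4 - 1.684*p^3 + 15.2542*p^2 + 2.6578*p - 9.8452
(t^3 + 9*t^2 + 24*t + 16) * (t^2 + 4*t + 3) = t^5 + 13*t^4 + 63*t^3 + 139*t^2 + 136*t + 48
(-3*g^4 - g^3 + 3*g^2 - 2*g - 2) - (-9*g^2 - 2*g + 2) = -3*g^4 - g^3 + 12*g^2 - 4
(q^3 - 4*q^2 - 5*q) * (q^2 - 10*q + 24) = q^5 - 14*q^4 + 59*q^3 - 46*q^2 - 120*q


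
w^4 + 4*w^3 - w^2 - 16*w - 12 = (w - 2)*(w + 1)*(w + 2)*(w + 3)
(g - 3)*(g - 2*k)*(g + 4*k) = g^3 + 2*g^2*k - 3*g^2 - 8*g*k^2 - 6*g*k + 24*k^2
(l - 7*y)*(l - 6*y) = l^2 - 13*l*y + 42*y^2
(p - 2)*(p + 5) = p^2 + 3*p - 10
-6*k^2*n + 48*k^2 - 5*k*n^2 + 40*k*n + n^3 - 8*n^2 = (-6*k + n)*(k + n)*(n - 8)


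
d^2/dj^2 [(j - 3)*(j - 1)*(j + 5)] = 6*j + 2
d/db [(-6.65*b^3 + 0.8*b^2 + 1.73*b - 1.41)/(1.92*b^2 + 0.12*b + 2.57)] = (-12.768*b^4 - 1.596*b^3 - 54.4971*b^2 + 9.5264*b + 4.6153)/(3.6864*b^4 + 0.4608*b^3 + 9.8832*b^2 + 0.6168*b + 6.6049)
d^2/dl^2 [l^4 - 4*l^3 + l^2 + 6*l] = 12*l^2 - 24*l + 2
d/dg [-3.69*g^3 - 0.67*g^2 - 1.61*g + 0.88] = -11.07*g^2 - 1.34*g - 1.61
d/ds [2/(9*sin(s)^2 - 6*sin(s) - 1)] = 12*(1 - 3*sin(s))*cos(s)/(-9*sin(s)^2 + 6*sin(s) + 1)^2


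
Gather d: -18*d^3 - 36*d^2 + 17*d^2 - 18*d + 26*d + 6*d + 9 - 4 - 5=-18*d^3 - 19*d^2 + 14*d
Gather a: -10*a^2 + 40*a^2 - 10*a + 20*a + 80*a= 30*a^2 + 90*a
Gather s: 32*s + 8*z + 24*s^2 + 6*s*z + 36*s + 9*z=24*s^2 + s*(6*z + 68) + 17*z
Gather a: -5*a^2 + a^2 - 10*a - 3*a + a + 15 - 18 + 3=-4*a^2 - 12*a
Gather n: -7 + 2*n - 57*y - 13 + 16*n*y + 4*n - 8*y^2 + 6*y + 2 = n*(16*y + 6) - 8*y^2 - 51*y - 18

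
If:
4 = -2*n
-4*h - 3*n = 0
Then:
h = 3/2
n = -2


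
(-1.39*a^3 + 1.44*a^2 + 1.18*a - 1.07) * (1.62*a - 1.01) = -2.2518*a^4 + 3.7367*a^3 + 0.4572*a^2 - 2.9252*a + 1.0807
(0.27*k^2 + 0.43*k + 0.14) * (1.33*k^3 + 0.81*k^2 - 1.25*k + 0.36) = 0.3591*k^5 + 0.7906*k^4 + 0.197*k^3 - 0.3269*k^2 - 0.0202*k + 0.0504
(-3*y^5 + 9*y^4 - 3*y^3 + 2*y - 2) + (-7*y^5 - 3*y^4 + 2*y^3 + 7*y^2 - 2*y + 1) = -10*y^5 + 6*y^4 - y^3 + 7*y^2 - 1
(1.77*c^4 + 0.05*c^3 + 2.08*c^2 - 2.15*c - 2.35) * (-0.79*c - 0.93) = -1.3983*c^5 - 1.6856*c^4 - 1.6897*c^3 - 0.2359*c^2 + 3.856*c + 2.1855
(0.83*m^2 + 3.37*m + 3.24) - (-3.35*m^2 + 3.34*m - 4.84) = 4.18*m^2 + 0.0300000000000002*m + 8.08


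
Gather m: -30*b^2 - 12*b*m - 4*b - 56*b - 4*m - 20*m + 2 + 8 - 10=-30*b^2 - 60*b + m*(-12*b - 24)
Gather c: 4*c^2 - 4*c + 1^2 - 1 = 4*c^2 - 4*c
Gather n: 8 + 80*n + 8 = 80*n + 16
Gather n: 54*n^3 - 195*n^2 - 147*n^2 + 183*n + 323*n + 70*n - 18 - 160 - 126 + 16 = 54*n^3 - 342*n^2 + 576*n - 288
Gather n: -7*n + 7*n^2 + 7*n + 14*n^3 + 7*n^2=14*n^3 + 14*n^2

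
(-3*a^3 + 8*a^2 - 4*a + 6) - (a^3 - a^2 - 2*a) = -4*a^3 + 9*a^2 - 2*a + 6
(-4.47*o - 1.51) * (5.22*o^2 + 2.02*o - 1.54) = -23.3334*o^3 - 16.9116*o^2 + 3.8336*o + 2.3254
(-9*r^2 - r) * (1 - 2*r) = 18*r^3 - 7*r^2 - r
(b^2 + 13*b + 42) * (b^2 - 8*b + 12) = b^4 + 5*b^3 - 50*b^2 - 180*b + 504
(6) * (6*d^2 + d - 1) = 36*d^2 + 6*d - 6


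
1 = 1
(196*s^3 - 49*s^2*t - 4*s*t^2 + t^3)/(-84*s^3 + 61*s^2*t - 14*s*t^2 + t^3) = (-7*s - t)/(3*s - t)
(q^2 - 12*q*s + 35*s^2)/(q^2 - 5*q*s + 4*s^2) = (q^2 - 12*q*s + 35*s^2)/(q^2 - 5*q*s + 4*s^2)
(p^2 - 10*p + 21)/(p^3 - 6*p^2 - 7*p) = (p - 3)/(p*(p + 1))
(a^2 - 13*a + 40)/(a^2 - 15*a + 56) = (a - 5)/(a - 7)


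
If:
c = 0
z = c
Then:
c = 0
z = 0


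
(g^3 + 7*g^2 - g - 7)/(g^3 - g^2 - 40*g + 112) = (g^2 - 1)/(g^2 - 8*g + 16)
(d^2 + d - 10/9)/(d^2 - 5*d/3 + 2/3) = (d + 5/3)/(d - 1)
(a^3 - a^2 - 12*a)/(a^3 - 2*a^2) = (a^2 - a - 12)/(a*(a - 2))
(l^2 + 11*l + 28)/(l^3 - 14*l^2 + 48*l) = (l^2 + 11*l + 28)/(l*(l^2 - 14*l + 48))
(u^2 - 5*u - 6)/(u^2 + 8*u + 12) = (u^2 - 5*u - 6)/(u^2 + 8*u + 12)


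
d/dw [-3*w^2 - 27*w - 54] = -6*w - 27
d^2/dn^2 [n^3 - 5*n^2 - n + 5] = 6*n - 10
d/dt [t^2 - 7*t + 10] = 2*t - 7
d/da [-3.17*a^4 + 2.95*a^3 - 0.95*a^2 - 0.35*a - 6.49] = -12.68*a^3 + 8.85*a^2 - 1.9*a - 0.35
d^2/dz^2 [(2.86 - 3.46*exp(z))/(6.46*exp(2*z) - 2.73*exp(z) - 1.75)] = (-144.391336*exp(4*z) + 416.389636*exp(3*z) - 386.006964*exp(2*z) + 167.174644*exp(z) - 24.2599)*exp(z)/(269.586136*exp(6*z) - 341.781804*exp(5*z) - 74.653698*exp(4*z) + 164.829483*exp(3*z) + 20.223525*exp(2*z) - 25.081875*exp(z) - 5.359375)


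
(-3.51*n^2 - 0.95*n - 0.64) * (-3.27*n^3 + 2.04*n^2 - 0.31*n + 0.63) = 11.4777*n^5 - 4.0539*n^4 + 1.2429*n^3 - 3.2224*n^2 - 0.4001*n - 0.4032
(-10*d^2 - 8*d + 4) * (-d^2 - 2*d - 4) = 10*d^4 + 28*d^3 + 52*d^2 + 24*d - 16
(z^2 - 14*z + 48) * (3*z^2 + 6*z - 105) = 3*z^4 - 36*z^3 - 45*z^2 + 1758*z - 5040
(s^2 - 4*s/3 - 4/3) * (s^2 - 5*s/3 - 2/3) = s^4 - 3*s^3 + 2*s^2/9 + 28*s/9 + 8/9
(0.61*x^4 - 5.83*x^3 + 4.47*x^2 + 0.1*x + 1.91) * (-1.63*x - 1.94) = -0.9943*x^5 + 8.3195*x^4 + 4.0241*x^3 - 8.8348*x^2 - 3.3073*x - 3.7054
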